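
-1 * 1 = -1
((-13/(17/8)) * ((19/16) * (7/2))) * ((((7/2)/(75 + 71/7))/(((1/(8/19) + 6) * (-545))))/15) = 84721/5549549700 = 0.00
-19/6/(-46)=19/276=0.07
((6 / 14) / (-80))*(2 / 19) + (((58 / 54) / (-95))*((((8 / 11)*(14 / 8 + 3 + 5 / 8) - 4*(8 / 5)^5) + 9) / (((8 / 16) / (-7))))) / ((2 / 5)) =-11346298331 / 987525000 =-11.49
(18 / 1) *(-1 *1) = -18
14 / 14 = 1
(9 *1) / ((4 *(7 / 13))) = 117 / 28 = 4.18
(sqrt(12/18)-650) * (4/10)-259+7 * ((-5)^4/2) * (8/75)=-857/3+2 * sqrt(6)/15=-285.34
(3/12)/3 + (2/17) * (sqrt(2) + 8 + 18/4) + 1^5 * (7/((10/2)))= 2 * sqrt(2)/17 + 3013/1020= 3.12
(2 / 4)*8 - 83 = -79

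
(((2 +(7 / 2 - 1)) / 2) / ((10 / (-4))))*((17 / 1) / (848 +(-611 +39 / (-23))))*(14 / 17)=-483 / 9020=-0.05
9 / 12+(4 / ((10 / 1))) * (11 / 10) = 119 / 100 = 1.19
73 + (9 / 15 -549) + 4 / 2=-2367 / 5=-473.40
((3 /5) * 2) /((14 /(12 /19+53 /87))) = 293 /2755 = 0.11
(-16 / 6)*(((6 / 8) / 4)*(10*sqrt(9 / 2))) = -15*sqrt(2) / 2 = -10.61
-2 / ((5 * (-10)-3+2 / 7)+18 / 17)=238 / 6147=0.04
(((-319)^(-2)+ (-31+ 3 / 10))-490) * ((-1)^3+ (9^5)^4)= -5323947375733948875007760 / 841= -6330496285058203180746.44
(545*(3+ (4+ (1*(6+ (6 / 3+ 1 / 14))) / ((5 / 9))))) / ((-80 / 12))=-1759.96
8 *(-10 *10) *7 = -5600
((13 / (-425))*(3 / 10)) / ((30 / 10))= -13 / 4250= -0.00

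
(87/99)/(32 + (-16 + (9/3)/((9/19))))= 29/737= 0.04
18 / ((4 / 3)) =27 / 2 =13.50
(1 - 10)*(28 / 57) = -84 / 19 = -4.42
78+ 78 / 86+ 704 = 33665 / 43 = 782.91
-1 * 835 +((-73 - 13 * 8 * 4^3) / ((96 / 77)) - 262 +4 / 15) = -3117097 / 480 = -6493.95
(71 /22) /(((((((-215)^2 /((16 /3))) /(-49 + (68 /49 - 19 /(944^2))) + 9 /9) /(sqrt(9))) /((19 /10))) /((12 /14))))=-764890806663 /8782187772890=-0.09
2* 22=44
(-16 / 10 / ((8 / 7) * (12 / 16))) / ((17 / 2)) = -0.22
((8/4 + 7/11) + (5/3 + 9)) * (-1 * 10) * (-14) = 61460/33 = 1862.42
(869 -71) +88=886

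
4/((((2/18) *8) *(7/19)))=171/14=12.21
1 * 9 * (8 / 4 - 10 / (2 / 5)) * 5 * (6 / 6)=-1035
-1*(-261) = 261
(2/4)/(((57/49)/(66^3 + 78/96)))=225397501/1824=123573.19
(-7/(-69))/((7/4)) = 4/69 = 0.06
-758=-758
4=4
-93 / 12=-31 / 4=-7.75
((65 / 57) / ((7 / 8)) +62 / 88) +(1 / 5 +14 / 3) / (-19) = 153761 / 87780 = 1.75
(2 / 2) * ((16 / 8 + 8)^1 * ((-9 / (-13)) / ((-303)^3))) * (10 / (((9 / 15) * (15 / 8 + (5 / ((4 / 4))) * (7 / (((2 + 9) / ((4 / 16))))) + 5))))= -1760 / 3254720859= -0.00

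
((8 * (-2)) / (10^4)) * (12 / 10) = -6 / 3125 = -0.00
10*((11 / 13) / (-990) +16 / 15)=1247 / 117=10.66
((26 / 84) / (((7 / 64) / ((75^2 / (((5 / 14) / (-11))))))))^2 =11778624000000 / 49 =240380081632.65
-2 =-2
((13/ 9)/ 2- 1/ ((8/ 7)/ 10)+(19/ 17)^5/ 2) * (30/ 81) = -1828844455/ 690050502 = -2.65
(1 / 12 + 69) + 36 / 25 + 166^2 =8287957 / 300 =27626.52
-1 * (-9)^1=9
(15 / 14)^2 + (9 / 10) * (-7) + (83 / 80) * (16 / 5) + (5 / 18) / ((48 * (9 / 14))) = -8682769 / 4762800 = -1.82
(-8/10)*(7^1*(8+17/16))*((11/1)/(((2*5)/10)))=-2233/4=-558.25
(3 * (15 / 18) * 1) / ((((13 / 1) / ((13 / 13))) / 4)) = 10 / 13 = 0.77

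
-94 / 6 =-47 / 3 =-15.67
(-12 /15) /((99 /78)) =-104 /165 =-0.63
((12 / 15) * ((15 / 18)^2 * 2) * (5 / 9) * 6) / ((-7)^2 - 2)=100 / 1269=0.08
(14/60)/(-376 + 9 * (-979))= -7/275610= -0.00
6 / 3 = 2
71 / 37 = 1.92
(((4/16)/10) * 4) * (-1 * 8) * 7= -28/5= -5.60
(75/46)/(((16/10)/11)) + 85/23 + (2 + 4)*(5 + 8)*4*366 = 42028141/368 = 114206.90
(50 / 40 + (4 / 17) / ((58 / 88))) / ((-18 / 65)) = -205985 / 35496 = -5.80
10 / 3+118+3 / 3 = 367 / 3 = 122.33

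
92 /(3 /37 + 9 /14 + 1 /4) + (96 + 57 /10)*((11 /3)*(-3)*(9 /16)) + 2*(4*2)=-83756187 /161440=-518.81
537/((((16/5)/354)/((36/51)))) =1425735/34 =41933.38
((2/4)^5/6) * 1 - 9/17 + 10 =30929/3264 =9.48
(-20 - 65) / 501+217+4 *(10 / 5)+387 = 306527 / 501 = 611.83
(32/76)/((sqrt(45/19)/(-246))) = -656 * sqrt(95)/95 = -67.30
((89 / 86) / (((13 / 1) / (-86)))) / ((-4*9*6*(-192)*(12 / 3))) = -89 / 2156544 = -0.00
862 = 862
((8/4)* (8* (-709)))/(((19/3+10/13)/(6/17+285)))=-2146160016/4709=-455757.06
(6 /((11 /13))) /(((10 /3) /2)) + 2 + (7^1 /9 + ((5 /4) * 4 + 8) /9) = 4196 /495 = 8.48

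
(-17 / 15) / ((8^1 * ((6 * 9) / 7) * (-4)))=119 / 25920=0.00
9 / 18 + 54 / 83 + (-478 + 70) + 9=-66043 / 166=-397.85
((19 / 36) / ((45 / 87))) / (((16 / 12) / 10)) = 551 / 72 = 7.65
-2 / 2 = -1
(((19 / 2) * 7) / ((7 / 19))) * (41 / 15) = 14801 / 30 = 493.37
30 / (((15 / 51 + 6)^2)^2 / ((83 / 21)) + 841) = 103983645 / 4291343992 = 0.02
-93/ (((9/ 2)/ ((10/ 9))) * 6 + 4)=-930/ 283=-3.29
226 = 226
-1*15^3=-3375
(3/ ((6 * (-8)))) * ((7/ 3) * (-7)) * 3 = 49/ 16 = 3.06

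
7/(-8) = -0.88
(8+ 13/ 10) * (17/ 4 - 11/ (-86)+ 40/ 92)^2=33710967453/ 156499360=215.41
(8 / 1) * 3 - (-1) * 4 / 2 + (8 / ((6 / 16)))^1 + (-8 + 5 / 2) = 251 / 6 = 41.83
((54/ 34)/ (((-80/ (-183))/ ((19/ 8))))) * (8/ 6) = 31293/ 2720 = 11.50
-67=-67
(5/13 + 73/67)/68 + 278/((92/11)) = 22654669/681122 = 33.26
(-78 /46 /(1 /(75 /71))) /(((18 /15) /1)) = -4875 /3266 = -1.49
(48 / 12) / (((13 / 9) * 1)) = 36 / 13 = 2.77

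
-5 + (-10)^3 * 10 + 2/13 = -130063/13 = -10004.85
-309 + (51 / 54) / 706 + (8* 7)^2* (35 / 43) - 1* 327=1047292427 / 546444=1916.56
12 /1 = 12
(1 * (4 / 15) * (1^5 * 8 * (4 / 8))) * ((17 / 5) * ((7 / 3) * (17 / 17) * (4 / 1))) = 7616 / 225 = 33.85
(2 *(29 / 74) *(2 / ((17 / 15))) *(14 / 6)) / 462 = 145 / 20757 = 0.01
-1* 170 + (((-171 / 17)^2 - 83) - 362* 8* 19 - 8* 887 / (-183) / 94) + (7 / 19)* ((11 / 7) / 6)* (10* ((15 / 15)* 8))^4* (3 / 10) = 1130508.80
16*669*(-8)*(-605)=51807360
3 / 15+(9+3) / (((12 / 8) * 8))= 6 / 5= 1.20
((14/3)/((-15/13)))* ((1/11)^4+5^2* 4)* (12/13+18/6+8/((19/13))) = -4324954354/1138005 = -3800.47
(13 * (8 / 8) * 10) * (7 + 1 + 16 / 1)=3120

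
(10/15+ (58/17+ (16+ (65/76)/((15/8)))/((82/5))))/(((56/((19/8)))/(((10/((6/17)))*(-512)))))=-897320/287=-3126.55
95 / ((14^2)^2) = 95 / 38416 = 0.00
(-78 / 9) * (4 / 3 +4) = -416 / 9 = -46.22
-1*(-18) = 18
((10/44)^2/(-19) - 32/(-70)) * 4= 146261/80465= 1.82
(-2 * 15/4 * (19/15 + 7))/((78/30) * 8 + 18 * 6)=-155/322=-0.48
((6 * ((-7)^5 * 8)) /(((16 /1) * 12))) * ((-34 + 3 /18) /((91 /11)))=5361433 /312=17184.08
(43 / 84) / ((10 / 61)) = 2623 / 840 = 3.12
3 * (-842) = -2526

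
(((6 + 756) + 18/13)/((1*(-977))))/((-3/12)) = 39696/12701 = 3.13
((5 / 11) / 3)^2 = 25 / 1089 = 0.02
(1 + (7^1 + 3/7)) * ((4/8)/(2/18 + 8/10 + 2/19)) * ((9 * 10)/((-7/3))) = -159.93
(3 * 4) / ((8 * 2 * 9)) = 1 / 12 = 0.08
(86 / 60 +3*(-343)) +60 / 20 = -1024.57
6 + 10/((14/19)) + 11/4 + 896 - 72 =23697/28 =846.32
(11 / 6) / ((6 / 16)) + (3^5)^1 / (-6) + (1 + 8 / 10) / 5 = -15863 / 450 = -35.25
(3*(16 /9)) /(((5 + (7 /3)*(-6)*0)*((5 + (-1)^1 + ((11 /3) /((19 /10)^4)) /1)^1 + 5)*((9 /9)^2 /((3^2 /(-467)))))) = -18766224 /8472937445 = -0.00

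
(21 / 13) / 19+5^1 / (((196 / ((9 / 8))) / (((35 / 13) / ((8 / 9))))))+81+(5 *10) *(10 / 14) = 51736651 / 442624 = 116.89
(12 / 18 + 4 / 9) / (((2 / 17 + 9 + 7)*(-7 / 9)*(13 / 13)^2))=-0.09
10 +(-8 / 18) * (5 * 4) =10 / 9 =1.11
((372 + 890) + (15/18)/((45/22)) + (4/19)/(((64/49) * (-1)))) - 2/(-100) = 259017029/205200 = 1262.27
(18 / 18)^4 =1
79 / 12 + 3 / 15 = 407 / 60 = 6.78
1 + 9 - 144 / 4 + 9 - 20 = -37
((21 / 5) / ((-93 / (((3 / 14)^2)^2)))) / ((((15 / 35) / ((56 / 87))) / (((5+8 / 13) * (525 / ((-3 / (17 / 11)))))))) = 55845 / 257114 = 0.22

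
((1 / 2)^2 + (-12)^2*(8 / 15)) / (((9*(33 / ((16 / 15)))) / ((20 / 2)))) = 12328 / 4455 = 2.77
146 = 146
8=8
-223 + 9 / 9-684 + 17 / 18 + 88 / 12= -16159 / 18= -897.72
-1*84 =-84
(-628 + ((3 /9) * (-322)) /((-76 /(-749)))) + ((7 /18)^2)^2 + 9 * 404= 3889808827 /1994544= 1950.22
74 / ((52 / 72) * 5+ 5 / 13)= 17316 / 935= 18.52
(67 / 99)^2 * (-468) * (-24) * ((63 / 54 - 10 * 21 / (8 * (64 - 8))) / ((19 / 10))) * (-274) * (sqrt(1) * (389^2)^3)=-37120680673903875762607660 / 20691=-1794049619346763122256.42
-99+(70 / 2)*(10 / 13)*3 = -237 / 13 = -18.23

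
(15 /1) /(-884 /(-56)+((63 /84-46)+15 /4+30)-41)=-105 /257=-0.41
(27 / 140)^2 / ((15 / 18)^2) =6561 / 122500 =0.05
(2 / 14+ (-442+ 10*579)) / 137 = 37437 / 959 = 39.04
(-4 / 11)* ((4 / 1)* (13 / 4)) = -52 / 11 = -4.73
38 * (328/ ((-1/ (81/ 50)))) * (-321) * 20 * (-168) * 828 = -90160664896512/ 5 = -18032132979302.40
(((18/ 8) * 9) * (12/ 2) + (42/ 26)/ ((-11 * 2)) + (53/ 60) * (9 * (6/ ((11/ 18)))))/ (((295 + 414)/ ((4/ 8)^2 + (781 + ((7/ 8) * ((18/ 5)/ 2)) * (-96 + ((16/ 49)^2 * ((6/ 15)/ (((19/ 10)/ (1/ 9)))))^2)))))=24661201726134329/ 139118104822620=177.27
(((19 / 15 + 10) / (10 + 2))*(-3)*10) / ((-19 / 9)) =507 / 38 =13.34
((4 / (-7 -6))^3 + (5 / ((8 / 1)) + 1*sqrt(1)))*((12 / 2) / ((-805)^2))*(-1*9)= -108189 / 813549100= -0.00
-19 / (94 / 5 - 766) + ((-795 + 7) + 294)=-493.97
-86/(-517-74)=86/591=0.15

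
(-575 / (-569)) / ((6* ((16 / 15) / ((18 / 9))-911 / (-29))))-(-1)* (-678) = -10722341533 / 15814786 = -677.99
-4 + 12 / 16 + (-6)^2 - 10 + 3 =25.75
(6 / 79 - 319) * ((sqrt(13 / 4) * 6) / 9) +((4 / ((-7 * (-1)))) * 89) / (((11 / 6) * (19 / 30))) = 64080 / 1463 - 25195 * sqrt(13) / 237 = -339.50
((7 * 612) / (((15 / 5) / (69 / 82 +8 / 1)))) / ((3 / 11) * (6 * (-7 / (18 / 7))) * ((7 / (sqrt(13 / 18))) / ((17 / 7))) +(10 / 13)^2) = -765933916272525 * sqrt(26) / 4666315172093-152959389082500 / 4666315172093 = -869.74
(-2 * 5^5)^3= -244140625000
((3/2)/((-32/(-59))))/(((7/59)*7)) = 10443/3136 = 3.33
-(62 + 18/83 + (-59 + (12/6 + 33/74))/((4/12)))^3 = 287403227180822089/231701815288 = 1240401.28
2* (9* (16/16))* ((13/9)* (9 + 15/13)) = 264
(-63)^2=3969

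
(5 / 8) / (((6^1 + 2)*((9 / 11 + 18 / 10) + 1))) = 275 / 12736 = 0.02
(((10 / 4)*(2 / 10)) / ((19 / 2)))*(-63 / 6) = -21 / 38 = -0.55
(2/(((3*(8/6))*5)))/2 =1/20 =0.05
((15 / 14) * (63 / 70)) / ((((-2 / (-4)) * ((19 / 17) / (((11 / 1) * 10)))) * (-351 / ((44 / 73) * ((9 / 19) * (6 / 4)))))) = -0.23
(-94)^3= -830584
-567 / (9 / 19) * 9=-10773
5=5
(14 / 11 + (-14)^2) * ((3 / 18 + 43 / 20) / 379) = 30163 / 25014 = 1.21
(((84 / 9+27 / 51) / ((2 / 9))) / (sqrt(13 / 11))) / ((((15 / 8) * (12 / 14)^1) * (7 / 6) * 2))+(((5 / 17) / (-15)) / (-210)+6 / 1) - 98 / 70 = 49267 / 10710+1006 * sqrt(143) / 1105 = 15.49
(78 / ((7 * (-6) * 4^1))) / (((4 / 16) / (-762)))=9906 / 7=1415.14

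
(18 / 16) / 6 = 3 / 16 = 0.19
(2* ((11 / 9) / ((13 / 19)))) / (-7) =-418 / 819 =-0.51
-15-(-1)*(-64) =-79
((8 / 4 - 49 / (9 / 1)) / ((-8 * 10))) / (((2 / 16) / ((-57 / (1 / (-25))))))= 2945 / 6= 490.83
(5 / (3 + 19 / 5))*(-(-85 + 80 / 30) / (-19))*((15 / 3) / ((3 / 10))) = -8125 / 153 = -53.10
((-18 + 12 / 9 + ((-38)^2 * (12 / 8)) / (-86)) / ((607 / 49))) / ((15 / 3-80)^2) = -264551 / 440454375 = -0.00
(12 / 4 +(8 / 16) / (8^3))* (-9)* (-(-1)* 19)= -525483 / 1024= -513.17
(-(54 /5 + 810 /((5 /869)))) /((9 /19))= -1486104 /5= -297220.80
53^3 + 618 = 149495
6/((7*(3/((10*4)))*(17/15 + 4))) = 1200/539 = 2.23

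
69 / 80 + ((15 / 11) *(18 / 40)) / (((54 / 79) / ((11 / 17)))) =1963 / 1360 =1.44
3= 3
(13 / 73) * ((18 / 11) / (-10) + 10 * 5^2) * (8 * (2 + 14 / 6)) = 18577832 / 12045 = 1542.37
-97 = -97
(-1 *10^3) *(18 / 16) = -1125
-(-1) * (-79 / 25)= -79 / 25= -3.16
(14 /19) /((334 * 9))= 7 /28557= 0.00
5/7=0.71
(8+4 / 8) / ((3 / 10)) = 85 / 3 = 28.33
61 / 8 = 7.62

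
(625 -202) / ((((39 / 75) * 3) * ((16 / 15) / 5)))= 264375 / 208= 1271.03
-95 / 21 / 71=-0.06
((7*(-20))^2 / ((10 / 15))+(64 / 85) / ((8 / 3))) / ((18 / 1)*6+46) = 113592 / 595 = 190.91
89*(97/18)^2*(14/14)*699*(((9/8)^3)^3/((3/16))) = 933226284491577/33554432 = 27812310.59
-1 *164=-164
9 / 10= 0.90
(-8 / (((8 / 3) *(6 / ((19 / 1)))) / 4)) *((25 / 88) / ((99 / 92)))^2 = -6281875 / 2371842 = -2.65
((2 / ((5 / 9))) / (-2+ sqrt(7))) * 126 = 1512 / 5+ 756 * sqrt(7) / 5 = 702.44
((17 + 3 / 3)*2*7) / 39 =84 / 13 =6.46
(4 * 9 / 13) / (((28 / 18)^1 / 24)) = 3888 / 91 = 42.73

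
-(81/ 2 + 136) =-353/ 2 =-176.50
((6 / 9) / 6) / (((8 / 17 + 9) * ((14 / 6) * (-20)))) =-17 / 67620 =-0.00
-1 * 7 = -7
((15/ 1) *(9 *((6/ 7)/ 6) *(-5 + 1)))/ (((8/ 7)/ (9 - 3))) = -405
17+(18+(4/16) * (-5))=135/4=33.75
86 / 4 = 43 / 2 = 21.50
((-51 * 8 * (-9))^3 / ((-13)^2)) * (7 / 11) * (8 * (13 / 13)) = 2772656345088 / 1859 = 1491477323.88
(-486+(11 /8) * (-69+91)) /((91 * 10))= -1823 /3640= -0.50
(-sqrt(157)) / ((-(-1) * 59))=-sqrt(157) / 59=-0.21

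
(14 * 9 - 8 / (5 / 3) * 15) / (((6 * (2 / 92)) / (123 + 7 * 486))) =1459350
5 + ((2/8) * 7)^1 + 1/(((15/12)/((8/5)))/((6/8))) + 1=871/100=8.71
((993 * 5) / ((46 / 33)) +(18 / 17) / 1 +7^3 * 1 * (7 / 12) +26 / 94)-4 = 829008503 / 220524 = 3759.27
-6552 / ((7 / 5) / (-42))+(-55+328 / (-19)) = 3733267 / 19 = 196487.74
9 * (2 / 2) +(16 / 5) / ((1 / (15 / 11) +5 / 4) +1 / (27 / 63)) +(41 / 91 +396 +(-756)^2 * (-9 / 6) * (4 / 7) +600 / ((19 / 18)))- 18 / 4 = -62555087981 / 127946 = -488917.89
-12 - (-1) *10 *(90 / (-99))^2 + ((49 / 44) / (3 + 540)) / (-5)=-4909259 / 1314060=-3.74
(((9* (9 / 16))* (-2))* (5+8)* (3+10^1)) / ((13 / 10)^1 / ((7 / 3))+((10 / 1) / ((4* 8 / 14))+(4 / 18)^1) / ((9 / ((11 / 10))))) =-77616630 / 50759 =-1529.12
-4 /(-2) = 2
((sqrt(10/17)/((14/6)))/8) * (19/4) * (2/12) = 19 * sqrt(170)/7616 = 0.03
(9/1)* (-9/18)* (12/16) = -27/8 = -3.38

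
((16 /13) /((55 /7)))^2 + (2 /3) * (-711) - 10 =-247420356 /511225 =-483.98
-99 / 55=-9 / 5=-1.80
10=10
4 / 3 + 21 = 67 / 3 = 22.33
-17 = -17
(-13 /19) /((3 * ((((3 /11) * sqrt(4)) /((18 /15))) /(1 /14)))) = -143 /3990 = -0.04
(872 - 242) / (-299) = -630 / 299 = -2.11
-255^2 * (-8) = 520200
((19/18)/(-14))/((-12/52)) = 247/756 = 0.33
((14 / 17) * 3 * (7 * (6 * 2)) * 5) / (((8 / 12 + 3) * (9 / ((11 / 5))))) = 1176 / 17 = 69.18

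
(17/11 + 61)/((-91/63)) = -6192/143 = -43.30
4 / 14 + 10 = 72 / 7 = 10.29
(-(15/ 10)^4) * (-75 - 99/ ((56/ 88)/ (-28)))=-346761/ 16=-21672.56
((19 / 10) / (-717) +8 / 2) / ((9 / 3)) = 1.33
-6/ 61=-0.10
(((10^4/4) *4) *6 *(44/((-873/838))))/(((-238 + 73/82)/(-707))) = -42752346560000/5657913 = -7556204.30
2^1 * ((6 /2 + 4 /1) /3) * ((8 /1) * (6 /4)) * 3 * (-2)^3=-1344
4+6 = 10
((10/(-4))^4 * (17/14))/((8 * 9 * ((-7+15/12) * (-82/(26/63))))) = 138125/239537088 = 0.00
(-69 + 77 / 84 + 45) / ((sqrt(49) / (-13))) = 3601 / 84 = 42.87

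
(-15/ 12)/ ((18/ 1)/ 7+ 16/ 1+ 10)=-7/ 160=-0.04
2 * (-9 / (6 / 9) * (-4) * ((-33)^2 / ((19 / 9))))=1058508 / 19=55710.95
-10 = -10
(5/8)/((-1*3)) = -5/24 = -0.21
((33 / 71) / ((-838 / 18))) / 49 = -297 / 1457701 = -0.00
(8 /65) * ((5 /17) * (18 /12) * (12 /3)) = 48 /221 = 0.22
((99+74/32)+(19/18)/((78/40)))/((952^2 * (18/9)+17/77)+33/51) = 748762399/13325111324928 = 0.00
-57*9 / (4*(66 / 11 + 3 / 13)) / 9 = -247 / 108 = -2.29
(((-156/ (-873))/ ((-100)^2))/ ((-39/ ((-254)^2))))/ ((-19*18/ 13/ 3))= 209677/ 62201250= 0.00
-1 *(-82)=82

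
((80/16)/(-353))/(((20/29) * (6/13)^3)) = -63713/304992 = -0.21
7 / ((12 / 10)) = 35 / 6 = 5.83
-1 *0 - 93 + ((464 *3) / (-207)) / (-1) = -5953 / 69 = -86.28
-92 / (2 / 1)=-46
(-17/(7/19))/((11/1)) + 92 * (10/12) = 16741/231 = 72.47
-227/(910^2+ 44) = -227/828144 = -0.00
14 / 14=1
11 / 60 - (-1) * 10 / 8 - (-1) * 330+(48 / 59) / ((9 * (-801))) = 469896077 / 1417770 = 331.43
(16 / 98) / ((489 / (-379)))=-3032 / 23961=-0.13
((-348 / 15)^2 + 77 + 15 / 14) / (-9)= -71903 / 1050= -68.48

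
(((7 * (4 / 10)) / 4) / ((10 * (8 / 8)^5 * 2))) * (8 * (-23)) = -161 / 25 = -6.44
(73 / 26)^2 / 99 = 5329 / 66924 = 0.08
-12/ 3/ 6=-2/ 3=-0.67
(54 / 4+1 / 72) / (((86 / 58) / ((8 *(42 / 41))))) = 395038 / 5289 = 74.69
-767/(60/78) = -9971/10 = -997.10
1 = 1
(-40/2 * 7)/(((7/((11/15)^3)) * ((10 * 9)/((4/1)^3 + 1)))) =-34606/6075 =-5.70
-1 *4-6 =-10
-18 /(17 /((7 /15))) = -42 /85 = -0.49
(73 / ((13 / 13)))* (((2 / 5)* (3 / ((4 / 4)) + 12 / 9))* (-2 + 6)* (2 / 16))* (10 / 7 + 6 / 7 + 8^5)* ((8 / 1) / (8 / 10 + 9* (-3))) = -580514688 / 917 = -633058.55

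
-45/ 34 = -1.32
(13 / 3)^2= 169 / 9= 18.78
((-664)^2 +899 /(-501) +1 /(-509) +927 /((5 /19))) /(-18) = -566651423377 /22950810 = -24689.82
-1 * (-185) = 185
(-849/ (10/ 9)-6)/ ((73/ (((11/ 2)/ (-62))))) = 84711/ 90520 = 0.94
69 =69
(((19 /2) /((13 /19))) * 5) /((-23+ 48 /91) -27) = -12635 /9004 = -1.40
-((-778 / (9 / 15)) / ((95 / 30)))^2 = -60528400 / 361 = -167668.70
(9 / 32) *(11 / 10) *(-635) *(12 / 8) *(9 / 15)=-113157 / 640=-176.81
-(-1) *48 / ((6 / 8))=64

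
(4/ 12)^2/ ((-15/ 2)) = -2/ 135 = -0.01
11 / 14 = 0.79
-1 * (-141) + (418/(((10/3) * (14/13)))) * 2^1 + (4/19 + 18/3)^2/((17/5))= 82745482/214795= 385.23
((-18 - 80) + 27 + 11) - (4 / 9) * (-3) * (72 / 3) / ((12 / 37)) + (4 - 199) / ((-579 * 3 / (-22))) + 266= 302.20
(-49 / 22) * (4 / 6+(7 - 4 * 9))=63.11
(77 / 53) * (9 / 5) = 693 / 265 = 2.62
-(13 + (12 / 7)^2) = -15.94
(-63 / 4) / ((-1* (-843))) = -21 / 1124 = -0.02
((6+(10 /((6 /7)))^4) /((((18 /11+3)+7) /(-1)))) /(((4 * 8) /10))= -82561105 /165888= -497.69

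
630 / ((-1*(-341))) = 630 / 341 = 1.85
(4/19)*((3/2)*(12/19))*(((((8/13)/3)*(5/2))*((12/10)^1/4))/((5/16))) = 2304/23465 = 0.10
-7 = -7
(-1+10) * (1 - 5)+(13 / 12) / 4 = -1715 / 48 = -35.73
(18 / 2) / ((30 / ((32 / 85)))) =48 / 425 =0.11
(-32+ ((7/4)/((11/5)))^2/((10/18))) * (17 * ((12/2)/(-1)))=3047097/968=3147.83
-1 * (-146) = 146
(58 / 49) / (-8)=-29 / 196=-0.15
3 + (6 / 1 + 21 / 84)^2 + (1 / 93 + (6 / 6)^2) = 64093 / 1488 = 43.07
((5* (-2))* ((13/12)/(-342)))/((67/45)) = 325/15276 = 0.02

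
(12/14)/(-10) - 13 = -458/35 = -13.09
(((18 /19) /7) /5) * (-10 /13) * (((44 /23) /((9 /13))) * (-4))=704 /3059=0.23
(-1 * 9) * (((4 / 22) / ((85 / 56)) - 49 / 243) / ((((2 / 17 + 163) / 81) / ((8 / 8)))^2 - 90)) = -76832469 / 8962914455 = -0.01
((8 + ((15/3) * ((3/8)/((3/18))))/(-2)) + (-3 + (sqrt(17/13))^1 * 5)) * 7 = -35/8 + 35 * sqrt(221)/13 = 35.65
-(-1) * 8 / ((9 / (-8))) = -64 / 9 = -7.11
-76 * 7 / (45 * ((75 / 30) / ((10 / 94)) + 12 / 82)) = -6232 / 12465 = -0.50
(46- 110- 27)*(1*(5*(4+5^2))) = -13195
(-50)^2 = 2500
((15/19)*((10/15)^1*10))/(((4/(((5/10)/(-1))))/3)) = -75/38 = -1.97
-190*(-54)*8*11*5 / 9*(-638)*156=-49923244800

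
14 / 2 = 7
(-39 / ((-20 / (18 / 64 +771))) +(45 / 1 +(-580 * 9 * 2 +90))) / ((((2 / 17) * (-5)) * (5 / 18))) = 861794073 / 16000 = 53862.13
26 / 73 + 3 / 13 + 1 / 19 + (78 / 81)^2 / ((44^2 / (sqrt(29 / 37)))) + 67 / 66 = 169*sqrt(1073) / 13054932 + 1969189 / 1190046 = 1.66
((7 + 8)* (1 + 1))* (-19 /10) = -57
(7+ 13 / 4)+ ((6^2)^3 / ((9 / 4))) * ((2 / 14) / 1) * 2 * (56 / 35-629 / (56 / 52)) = -3381865667 / 980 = -3450883.33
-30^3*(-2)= 54000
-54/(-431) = 0.13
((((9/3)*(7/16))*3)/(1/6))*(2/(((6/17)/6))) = 3213/4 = 803.25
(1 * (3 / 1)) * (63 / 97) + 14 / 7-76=-6989 / 97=-72.05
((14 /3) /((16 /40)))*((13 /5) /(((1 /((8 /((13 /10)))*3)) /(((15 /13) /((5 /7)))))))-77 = 10759 /13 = 827.62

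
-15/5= -3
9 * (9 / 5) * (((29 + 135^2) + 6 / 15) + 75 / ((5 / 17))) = 7496307 / 25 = 299852.28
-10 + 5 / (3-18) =-31 / 3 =-10.33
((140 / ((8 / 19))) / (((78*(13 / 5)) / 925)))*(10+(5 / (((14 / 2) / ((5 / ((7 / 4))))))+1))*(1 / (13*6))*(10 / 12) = 155978125 / 738192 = 211.30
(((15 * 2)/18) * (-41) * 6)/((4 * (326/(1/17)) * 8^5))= -205/363200512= -0.00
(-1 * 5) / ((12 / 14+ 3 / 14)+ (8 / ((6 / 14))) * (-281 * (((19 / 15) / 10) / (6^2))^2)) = -382725000 / 77041891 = -4.97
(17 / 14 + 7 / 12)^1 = 151 / 84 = 1.80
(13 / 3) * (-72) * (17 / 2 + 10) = -5772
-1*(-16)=16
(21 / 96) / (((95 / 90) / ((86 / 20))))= 2709 / 3040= 0.89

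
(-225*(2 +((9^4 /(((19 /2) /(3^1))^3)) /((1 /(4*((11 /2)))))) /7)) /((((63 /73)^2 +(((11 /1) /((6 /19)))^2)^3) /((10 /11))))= -17495153449951392000 /234571348822684290773279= -0.00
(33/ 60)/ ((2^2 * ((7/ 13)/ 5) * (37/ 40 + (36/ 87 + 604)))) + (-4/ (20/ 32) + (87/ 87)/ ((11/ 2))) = -3360959659/ 540688610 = -6.22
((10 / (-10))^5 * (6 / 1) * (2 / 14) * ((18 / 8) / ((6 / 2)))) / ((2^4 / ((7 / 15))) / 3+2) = -9 / 188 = -0.05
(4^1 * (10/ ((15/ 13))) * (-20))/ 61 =-2080/ 183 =-11.37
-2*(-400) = 800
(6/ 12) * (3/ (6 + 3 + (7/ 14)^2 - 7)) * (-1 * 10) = -20/ 3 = -6.67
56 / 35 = 8 / 5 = 1.60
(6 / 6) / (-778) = -1 / 778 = -0.00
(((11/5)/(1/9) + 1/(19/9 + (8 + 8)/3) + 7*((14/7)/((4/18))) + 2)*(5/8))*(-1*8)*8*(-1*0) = 0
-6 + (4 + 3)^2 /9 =-5 /9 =-0.56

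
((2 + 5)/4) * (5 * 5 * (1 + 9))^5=1708984375000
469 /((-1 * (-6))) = 78.17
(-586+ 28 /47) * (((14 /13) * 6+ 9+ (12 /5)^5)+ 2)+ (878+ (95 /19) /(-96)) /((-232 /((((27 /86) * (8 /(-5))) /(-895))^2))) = -2983133055068191008719 /52487052583550000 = -56835.60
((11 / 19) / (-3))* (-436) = 84.14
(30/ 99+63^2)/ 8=130987/ 264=496.16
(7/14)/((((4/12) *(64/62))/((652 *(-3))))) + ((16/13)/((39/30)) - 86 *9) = -3615.37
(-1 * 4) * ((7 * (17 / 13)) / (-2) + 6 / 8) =199 / 13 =15.31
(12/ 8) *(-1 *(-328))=492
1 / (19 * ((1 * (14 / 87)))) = 87 / 266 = 0.33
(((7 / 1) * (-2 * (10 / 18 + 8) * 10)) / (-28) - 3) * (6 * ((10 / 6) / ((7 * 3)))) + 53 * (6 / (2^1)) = 33631 / 189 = 177.94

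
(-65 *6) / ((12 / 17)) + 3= -1099 / 2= -549.50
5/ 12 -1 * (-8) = 101/ 12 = 8.42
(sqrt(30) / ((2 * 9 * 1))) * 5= 5 * sqrt(30) / 18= 1.52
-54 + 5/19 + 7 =-888/19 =-46.74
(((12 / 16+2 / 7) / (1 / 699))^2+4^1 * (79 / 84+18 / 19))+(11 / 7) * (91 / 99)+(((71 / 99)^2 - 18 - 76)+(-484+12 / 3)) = 76437476982235 / 145995696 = 523559.80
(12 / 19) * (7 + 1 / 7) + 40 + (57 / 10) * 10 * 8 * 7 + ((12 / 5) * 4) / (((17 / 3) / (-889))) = 19562632 / 11305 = 1730.44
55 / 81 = 0.68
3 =3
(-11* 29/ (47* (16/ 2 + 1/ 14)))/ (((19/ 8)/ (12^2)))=-5144832/ 100909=-50.98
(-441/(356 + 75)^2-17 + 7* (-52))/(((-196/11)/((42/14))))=1167793803/18204578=64.15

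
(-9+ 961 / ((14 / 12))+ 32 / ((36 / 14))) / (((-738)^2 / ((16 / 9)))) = 0.00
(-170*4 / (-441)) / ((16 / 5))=0.48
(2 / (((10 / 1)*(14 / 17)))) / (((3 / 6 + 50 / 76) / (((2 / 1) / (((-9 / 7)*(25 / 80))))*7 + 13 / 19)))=-496519 / 69300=-7.16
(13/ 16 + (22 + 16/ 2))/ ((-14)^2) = 493/ 3136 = 0.16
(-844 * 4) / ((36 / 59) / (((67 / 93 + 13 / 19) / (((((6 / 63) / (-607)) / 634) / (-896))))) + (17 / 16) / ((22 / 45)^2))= -9024135610275563008 / 11882608259632623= -759.44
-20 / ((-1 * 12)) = 5 / 3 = 1.67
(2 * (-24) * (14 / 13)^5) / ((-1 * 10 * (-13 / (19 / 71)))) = -245247744 / 1713517195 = -0.14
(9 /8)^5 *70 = 2066715 /16384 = 126.14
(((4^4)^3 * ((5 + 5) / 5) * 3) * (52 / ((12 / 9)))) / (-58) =-1962934272 / 29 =-67687388.69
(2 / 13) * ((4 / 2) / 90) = 2 / 585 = 0.00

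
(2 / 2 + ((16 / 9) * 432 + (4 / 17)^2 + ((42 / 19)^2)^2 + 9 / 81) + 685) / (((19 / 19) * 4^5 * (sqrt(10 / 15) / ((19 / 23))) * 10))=501004945423 * sqrt(6) / 8403475599360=0.15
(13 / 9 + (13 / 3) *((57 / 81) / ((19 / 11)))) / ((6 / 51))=2210 / 81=27.28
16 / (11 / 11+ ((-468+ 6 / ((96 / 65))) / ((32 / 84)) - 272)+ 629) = -2048 / 110059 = -0.02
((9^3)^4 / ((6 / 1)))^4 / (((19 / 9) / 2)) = 706965049015104706497203195837614914543357369 / 152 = 4651085848783583595376337000000000000000000.00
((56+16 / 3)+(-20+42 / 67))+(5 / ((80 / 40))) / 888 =1664421 / 39664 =41.96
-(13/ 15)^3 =-2197/ 3375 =-0.65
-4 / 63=-0.06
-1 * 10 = -10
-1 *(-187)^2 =-34969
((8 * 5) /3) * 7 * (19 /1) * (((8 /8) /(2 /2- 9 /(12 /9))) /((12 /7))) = -37240 /207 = -179.90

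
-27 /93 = -0.29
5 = 5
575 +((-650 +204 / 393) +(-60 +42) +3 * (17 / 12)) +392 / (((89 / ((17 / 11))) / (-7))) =-69705659 / 512996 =-135.88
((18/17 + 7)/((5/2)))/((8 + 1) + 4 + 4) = 274/1445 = 0.19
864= 864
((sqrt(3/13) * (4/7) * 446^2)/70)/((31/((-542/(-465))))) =215624944 * sqrt(39)/45911775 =29.33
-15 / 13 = -1.15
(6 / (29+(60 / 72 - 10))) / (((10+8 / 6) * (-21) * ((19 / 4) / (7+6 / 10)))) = -144 / 70805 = -0.00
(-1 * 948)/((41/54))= -51192/41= -1248.59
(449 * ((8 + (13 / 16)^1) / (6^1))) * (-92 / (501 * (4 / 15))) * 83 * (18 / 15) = -120856881 / 2672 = -45230.87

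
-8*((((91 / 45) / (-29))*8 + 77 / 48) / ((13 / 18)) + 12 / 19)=-596053 / 35815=-16.64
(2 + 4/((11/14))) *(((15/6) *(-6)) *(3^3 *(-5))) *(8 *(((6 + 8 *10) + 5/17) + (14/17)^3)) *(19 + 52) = 38282274529200/54043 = 708366939.83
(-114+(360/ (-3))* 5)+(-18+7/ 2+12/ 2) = -1445/ 2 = -722.50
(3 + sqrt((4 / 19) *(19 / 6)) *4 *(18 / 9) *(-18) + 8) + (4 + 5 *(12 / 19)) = 345 / 19 - 48 *sqrt(6) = -99.42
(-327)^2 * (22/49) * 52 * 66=8073567216/49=164766677.88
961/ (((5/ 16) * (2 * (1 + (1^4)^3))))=3844/ 5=768.80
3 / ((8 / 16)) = 6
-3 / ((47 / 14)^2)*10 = -5880 / 2209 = -2.66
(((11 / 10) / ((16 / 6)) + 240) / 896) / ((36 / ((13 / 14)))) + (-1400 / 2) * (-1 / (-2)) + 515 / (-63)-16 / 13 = -168790533943 / 469647360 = -359.40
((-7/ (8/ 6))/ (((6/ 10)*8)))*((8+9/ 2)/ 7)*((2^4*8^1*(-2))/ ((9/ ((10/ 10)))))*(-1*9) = -500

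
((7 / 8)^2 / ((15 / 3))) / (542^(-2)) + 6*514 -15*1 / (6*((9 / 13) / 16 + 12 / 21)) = 688255651 / 14320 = 48062.55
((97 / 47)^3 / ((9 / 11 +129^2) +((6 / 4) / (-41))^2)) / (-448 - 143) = -67504945772 / 75527003119447827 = -0.00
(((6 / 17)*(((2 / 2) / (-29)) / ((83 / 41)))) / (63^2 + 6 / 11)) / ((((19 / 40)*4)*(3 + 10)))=-0.00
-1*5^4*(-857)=535625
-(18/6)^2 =-9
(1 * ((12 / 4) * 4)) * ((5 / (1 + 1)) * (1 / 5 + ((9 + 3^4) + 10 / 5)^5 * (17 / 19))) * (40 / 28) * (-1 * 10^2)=-3361315768434000 / 133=-25273050890481.20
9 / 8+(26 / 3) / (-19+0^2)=305 / 456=0.67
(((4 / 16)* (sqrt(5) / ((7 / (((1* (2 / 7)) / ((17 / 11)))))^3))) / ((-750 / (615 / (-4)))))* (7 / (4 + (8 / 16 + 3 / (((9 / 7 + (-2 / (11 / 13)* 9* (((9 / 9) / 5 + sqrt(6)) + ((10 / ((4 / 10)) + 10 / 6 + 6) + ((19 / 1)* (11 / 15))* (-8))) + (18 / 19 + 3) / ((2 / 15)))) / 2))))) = -135221699184* sqrt(30) / 9419718332572442282759 + 33866959829100759339* sqrt(5) / 23078309914802483592759550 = 0.00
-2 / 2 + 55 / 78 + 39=3019 / 78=38.71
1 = 1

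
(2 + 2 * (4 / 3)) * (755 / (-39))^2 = 7980350 / 4563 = 1748.93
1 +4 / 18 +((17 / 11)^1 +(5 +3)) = 1066 / 99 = 10.77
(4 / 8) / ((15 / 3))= 1 / 10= 0.10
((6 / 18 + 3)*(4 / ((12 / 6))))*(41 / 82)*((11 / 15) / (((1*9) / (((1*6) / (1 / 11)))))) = 17.93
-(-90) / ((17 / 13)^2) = 52.63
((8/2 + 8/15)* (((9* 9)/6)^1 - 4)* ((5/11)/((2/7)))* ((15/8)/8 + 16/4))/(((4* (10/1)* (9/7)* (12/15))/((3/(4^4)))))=4289117/51904512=0.08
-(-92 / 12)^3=12167 / 27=450.63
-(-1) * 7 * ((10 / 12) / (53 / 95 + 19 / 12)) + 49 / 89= 711459 / 217249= 3.27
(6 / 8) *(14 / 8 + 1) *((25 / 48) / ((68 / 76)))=5225 / 4352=1.20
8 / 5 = 1.60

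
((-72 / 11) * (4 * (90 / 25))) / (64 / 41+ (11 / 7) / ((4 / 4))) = -1487808 / 49445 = -30.09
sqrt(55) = 7.42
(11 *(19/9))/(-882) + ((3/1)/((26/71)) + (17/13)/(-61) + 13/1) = 66550688/3147417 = 21.14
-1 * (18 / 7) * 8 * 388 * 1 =-7981.71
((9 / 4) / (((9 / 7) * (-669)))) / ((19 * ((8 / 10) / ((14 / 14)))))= -35 / 203376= -0.00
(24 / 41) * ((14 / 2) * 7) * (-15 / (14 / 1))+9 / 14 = -17271 / 574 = -30.09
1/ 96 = 0.01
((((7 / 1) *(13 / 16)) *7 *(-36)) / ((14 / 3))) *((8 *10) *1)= -24570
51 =51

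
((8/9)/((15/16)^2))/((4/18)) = 1024/225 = 4.55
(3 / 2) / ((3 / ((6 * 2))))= 6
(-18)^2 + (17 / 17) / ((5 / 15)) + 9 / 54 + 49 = 2257 / 6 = 376.17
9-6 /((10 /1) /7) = 24 /5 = 4.80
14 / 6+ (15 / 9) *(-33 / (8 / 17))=-2749 / 24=-114.54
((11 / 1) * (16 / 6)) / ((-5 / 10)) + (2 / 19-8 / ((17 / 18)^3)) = -19058986 / 280041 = -68.06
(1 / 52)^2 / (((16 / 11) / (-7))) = -77 / 43264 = -0.00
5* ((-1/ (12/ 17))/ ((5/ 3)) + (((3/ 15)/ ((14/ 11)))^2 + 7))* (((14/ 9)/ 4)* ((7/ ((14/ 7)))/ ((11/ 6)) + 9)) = 30256/ 231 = 130.98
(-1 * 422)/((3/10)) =-4220/3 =-1406.67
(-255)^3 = -16581375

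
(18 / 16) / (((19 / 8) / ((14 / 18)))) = 7 / 19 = 0.37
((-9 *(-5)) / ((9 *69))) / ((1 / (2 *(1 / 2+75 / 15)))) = 55 / 69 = 0.80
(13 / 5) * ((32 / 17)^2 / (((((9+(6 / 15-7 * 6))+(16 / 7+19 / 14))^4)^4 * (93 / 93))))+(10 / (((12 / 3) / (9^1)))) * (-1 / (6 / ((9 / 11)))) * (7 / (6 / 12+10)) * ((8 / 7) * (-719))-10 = 3019726515218754932081126361837830246766102910692137476075850 / 1807376149800576212749683051811675162674596415291835100333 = 1670.78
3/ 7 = 0.43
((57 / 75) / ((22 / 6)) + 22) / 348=6107 / 95700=0.06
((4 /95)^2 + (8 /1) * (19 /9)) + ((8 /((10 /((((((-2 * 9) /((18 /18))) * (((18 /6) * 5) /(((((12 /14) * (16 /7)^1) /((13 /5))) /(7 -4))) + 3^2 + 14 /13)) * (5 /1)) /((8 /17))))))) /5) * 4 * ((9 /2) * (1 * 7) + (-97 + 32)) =286207.07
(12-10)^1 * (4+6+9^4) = 13142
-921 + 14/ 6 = -2756/ 3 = -918.67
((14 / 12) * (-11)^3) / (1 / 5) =-46585 / 6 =-7764.17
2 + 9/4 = 17/4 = 4.25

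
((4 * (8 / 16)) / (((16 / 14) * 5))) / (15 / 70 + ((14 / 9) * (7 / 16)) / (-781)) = 688842 / 420025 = 1.64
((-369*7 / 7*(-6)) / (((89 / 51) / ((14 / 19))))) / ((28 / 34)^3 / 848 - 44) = -274414593096 / 12915795433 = -21.25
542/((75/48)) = 8672/25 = 346.88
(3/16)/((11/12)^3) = 324/1331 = 0.24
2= 2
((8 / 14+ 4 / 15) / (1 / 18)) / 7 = 528 / 245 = 2.16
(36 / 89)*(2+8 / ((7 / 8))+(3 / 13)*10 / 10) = 37260 / 8099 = 4.60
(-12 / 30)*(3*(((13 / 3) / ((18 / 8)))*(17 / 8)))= -221 / 45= -4.91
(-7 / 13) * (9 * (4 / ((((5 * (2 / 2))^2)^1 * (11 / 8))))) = -2016 / 3575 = -0.56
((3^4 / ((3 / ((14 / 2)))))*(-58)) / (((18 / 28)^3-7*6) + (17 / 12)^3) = 6497221248 / 23050945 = 281.86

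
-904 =-904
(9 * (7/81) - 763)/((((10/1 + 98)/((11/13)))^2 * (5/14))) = -290521/2217618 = -0.13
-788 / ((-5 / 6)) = 4728 / 5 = 945.60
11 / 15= 0.73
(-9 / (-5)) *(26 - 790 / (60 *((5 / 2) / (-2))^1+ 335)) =41.33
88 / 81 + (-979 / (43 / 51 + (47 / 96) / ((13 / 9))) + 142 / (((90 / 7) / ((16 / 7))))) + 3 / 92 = -749272311703 / 934443540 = -801.84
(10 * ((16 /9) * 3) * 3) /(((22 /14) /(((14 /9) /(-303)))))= -15680 /29997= -0.52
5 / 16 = 0.31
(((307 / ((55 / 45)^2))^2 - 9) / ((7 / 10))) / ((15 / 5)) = 2060786400 / 102487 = 20107.78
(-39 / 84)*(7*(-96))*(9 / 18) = 156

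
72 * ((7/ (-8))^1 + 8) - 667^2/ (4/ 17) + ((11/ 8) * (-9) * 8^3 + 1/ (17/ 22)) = -128968797/ 68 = -1896599.96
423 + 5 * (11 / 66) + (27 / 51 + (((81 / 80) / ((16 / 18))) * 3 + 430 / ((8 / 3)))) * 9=62362073 / 32640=1910.60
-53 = -53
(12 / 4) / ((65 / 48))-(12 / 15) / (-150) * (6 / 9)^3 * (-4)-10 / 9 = 144518 / 131625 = 1.10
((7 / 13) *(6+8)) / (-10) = -49 / 65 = -0.75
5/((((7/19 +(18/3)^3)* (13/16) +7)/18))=27360/55571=0.49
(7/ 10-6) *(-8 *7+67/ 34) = 286.36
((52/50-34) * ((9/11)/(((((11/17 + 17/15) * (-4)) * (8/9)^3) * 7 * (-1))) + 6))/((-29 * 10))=44417406777/64882048000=0.68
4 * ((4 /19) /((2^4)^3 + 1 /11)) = 176 /856083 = 0.00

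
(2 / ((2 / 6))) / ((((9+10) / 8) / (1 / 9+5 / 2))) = 376 / 57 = 6.60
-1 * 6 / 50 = -3 / 25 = -0.12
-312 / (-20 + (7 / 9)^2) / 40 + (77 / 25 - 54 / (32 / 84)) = -21721877 / 157100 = -138.27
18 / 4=9 / 2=4.50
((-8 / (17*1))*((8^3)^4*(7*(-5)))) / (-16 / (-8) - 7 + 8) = 19241453486080 / 51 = 377283401687.84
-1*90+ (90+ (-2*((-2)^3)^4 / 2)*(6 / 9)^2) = -16384 / 9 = -1820.44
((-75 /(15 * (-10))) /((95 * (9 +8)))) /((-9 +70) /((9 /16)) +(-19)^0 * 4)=9 /3268760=0.00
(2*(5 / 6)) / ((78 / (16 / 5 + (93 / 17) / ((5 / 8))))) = 508 / 1989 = 0.26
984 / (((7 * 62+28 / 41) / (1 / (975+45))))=1681 / 757435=0.00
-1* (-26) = 26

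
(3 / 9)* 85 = 85 / 3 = 28.33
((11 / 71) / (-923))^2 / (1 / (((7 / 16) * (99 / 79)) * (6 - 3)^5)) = 20376279 / 5428341648496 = 0.00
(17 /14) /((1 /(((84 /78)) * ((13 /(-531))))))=-17 /531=-0.03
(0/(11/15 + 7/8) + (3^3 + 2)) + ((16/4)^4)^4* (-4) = -17179869155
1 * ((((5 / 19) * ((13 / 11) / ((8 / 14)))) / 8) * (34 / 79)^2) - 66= -688575337 / 10434952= -65.99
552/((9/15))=920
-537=-537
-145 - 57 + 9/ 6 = -401/ 2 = -200.50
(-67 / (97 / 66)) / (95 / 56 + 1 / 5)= -24.04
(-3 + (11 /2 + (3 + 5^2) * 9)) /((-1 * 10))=-509 /20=-25.45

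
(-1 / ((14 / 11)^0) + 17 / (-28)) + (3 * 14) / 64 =-213 / 224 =-0.95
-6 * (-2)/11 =12/11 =1.09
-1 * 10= -10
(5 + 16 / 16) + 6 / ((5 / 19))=144 / 5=28.80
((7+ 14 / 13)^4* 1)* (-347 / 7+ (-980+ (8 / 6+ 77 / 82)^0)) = -125023500000 / 28561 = -4377420.26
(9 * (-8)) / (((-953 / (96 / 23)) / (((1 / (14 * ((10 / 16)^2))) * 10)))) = 442368 / 767165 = 0.58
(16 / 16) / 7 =1 / 7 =0.14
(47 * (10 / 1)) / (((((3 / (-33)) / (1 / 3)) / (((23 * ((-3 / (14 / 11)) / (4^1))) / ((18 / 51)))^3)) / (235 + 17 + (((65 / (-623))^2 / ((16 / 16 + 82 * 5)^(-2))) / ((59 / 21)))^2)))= 314460617847913492353198207369435 / 7517686349126137856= 41829441033339.55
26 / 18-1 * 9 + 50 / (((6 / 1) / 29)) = 2107 / 9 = 234.11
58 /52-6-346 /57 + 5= -8825 /1482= -5.95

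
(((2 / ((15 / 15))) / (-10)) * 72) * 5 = -72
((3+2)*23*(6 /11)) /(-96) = -115 /176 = -0.65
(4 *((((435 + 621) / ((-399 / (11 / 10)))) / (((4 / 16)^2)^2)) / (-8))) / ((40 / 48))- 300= 489348 / 3325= 147.17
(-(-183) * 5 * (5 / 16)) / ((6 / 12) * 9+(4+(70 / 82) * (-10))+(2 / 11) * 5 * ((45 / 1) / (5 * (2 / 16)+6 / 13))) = 77718575 / 10223656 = 7.60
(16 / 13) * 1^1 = 16 / 13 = 1.23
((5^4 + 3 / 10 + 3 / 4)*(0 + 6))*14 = 262941 / 5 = 52588.20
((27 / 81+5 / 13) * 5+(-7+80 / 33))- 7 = -1142 / 143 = -7.99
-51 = -51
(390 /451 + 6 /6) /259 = 841 /116809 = 0.01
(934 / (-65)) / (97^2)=-0.00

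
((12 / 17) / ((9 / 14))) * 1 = 56 / 51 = 1.10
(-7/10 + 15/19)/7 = 17/1330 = 0.01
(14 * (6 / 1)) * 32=2688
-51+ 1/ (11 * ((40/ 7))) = -22433/ 440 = -50.98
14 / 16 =7 / 8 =0.88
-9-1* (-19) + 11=21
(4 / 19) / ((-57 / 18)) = -24 / 361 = -0.07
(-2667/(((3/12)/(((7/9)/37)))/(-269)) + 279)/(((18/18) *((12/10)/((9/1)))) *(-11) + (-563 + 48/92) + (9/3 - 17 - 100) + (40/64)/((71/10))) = -219701109220/2457407503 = -89.40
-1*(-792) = 792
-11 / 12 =-0.92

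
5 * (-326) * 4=-6520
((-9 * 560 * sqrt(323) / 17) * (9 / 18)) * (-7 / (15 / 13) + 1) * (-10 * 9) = -1149120 * sqrt(323) / 17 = -1214836.20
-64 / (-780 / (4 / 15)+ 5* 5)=16 / 725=0.02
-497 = -497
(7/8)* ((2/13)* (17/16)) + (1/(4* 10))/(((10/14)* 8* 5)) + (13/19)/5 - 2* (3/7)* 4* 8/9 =-57407083/20748000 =-2.77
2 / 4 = 1 / 2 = 0.50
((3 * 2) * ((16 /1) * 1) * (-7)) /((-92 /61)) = 10248 /23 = 445.57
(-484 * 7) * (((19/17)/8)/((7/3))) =-6897/34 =-202.85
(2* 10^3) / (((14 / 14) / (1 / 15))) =400 / 3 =133.33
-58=-58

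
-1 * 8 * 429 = -3432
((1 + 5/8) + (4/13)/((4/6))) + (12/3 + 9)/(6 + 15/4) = 1067/312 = 3.42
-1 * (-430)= 430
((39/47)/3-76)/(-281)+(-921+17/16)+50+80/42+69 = -3544553501/4437552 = -798.76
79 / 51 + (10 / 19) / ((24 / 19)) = 401 / 204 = 1.97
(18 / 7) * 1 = 18 / 7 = 2.57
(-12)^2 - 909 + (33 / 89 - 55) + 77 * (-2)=-86653 / 89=-973.63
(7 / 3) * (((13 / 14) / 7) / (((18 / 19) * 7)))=247 / 5292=0.05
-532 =-532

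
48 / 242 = 24 / 121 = 0.20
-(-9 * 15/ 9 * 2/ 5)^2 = -36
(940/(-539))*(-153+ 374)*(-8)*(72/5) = 23931648/539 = 44400.09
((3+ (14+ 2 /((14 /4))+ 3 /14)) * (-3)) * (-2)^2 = -1494 /7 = -213.43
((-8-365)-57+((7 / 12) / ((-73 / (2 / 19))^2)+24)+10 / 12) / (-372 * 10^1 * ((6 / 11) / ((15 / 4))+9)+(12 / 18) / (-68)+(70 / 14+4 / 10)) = 4372698067375 / 367109146557289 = 0.01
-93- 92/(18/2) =-929/9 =-103.22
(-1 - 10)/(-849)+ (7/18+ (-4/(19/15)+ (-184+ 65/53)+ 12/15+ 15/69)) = -108845740909/589910670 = -184.51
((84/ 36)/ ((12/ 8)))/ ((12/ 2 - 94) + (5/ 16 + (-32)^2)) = 224/ 134829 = 0.00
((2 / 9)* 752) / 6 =752 / 27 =27.85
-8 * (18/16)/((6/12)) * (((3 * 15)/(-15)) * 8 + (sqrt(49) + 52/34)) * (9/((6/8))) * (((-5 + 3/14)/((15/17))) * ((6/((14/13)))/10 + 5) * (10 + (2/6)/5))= -6210239514/6125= -1013916.66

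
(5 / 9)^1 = 5 / 9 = 0.56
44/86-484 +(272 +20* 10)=-494/43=-11.49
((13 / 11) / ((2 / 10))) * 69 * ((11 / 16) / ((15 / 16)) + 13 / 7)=81328 / 77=1056.21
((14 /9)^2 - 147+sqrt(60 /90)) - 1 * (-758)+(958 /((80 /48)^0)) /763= sqrt(6) /3+37988779 /61803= 615.49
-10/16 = -0.62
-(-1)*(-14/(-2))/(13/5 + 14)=0.42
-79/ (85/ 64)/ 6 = -2528/ 255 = -9.91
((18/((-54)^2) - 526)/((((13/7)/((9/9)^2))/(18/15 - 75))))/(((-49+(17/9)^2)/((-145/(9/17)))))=12056589601/95680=126009.51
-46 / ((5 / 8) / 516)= -189888 / 5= -37977.60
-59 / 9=-6.56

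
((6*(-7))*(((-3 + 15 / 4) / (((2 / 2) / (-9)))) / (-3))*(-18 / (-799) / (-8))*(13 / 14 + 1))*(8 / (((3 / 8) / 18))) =157464 / 799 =197.08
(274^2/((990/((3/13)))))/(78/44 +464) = 0.04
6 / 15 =0.40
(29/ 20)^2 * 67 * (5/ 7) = 56347/ 560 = 100.62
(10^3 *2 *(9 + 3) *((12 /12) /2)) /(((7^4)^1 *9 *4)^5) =125 /50257637681148704501856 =0.00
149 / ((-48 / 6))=-149 / 8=-18.62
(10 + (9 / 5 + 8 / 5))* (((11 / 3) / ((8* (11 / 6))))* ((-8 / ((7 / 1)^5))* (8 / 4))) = -268 / 84035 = -0.00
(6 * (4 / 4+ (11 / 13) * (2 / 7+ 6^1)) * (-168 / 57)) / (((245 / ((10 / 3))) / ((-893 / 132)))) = 216200 / 21021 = 10.28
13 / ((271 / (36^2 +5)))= 16913 / 271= 62.41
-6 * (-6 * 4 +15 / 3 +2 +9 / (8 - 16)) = 435 / 4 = 108.75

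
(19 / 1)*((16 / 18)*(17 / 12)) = 646 / 27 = 23.93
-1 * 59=-59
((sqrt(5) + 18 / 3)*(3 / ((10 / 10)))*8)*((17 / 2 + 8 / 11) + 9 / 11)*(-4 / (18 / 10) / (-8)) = 2210*sqrt(5) / 33 + 4420 / 11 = 551.57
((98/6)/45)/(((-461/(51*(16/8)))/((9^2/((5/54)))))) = -809676/11525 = -70.25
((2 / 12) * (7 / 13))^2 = 49 / 6084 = 0.01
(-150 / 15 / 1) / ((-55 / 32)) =64 / 11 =5.82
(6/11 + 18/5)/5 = 228/275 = 0.83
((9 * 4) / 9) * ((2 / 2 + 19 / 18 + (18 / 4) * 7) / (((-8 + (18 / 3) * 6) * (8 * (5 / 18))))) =151 / 70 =2.16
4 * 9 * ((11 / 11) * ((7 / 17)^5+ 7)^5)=3521150818963056901769964937055703936 / 5770627412348402378939569991057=610185.09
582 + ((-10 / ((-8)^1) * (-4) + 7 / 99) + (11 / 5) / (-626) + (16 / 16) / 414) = 577.07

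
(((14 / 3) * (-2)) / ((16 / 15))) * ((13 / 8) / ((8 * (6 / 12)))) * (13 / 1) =-5915 / 128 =-46.21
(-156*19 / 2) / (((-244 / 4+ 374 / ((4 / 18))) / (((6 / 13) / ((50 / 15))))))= -513 / 4055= -0.13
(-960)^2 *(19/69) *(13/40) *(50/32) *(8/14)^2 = 42079.86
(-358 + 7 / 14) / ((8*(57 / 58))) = -20735 / 456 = -45.47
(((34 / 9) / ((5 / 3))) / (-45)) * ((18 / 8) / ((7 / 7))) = -17 / 150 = -0.11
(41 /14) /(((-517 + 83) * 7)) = -41 /42532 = -0.00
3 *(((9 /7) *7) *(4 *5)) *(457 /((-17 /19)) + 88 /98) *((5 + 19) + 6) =-6880447800 /833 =-8259841.30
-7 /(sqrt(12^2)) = -7 /12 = -0.58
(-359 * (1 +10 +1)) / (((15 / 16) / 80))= -367616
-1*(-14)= 14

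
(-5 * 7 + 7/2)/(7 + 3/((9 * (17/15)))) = -1071/248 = -4.32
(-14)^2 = 196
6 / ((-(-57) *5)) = 2 / 95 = 0.02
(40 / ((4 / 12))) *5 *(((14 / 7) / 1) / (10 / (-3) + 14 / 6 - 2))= -400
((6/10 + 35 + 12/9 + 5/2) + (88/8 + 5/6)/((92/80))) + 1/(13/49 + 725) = 101608921/2043435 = 49.72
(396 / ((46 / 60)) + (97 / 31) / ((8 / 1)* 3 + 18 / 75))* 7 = 1562634185 / 432078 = 3616.56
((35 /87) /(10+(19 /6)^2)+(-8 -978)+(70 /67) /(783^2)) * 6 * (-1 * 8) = 47327.04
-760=-760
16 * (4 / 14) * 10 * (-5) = -1600 / 7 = -228.57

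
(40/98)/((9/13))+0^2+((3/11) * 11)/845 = 221023/372645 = 0.59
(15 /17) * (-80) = -1200 /17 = -70.59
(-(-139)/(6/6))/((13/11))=1529/13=117.62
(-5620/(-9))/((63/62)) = 348440/567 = 614.53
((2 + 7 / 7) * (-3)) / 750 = -3 / 250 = -0.01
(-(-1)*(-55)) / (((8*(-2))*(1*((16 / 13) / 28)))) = 5005 / 64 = 78.20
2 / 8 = 1 / 4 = 0.25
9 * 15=135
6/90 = 1/15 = 0.07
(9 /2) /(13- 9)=9 /8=1.12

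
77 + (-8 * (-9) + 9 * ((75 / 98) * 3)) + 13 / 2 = 8632 / 49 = 176.16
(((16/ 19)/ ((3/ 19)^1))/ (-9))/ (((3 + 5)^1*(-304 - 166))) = 1/ 6345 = 0.00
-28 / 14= -2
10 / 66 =5 / 33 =0.15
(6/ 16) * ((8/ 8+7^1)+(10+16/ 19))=7.07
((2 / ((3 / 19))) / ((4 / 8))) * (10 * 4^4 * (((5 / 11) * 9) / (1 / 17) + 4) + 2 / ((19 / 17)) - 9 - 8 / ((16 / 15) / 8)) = 157342852 / 33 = 4767965.21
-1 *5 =-5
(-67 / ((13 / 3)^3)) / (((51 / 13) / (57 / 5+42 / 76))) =-1369413 / 545870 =-2.51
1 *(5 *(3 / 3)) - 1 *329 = -324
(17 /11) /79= 17 /869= 0.02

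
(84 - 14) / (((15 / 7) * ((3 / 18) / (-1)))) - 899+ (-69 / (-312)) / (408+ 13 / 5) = -233795525 / 213512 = -1095.00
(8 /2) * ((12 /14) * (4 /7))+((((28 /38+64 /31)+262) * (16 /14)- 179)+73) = 5731486 /28861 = 198.59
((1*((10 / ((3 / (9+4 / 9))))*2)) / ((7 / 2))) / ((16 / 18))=425 / 21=20.24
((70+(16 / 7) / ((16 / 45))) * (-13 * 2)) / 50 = -1391 / 35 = -39.74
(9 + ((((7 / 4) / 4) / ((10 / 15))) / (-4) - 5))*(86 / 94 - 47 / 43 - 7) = -7122937 / 258688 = -27.53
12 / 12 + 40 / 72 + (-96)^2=82958 / 9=9217.56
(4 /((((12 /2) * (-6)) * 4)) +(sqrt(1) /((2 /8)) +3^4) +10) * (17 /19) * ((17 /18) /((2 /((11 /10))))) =10869001 /246240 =44.14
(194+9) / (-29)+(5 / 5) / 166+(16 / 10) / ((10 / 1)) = -28361 / 4150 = -6.83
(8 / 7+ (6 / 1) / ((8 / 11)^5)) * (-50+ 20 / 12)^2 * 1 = 73863831575 / 1032192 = 71560.17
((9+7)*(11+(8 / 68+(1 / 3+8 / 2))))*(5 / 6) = 31520 / 153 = 206.01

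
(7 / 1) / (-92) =-7 / 92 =-0.08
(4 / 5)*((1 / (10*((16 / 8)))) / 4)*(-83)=-83 / 100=-0.83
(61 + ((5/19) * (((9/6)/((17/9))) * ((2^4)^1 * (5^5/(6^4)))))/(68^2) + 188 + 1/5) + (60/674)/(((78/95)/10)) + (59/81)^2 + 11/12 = 108069745822260299/429302718580320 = 251.73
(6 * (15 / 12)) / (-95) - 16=-16.08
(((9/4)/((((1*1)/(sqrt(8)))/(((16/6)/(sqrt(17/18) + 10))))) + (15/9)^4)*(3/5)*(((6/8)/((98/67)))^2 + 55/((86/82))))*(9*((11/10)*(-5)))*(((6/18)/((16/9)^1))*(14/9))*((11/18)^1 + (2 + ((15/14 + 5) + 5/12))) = -38480.31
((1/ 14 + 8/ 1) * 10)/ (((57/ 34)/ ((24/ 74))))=15.61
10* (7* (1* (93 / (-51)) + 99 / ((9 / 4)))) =50190 / 17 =2952.35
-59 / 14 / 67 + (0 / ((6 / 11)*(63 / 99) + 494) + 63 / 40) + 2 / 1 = 65887 / 18760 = 3.51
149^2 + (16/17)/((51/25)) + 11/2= 38506871/1734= 22206.96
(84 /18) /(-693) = -2 /297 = -0.01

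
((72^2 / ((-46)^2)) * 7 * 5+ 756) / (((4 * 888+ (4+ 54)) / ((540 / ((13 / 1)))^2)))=683393760 / 1698619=402.32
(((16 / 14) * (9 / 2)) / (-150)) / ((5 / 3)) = -18 / 875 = -0.02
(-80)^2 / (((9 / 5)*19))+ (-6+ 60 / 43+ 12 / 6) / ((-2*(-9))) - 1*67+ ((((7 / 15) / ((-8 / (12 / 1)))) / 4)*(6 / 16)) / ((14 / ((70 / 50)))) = 941052529 / 7843200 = 119.98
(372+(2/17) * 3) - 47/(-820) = 372.41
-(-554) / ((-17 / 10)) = -5540 / 17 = -325.88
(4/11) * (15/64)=15/176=0.09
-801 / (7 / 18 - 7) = 14418 / 119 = 121.16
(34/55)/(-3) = -34/165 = -0.21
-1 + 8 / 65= -57 / 65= -0.88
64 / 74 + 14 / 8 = 387 / 148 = 2.61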